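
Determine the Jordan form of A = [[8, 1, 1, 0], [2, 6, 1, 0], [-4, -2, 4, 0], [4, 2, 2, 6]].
J = [[6, 1, 0, 0], [0, 6, 1, 0], [0, 0, 6, 0], [0, 0, 0, 6]]

The characteristic polynomial is det(xI - A) = (x - 6)^4, so the eigenvalues are 6 (algebraic multiplicity 4).

For λ = 6: rank(A - 6I) = 2, rank((A - 6I)^2) = 1, rank((A - 6I)^3) = 0. The eigenspace has dimension 4 - 2 = 2, so there are 2 Jordan blocks; the rank sequence gives block sizes [3, 1].

Assembling the blocks gives the Jordan form J above.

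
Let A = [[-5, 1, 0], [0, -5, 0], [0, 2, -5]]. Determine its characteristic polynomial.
xI - A = [[x + 5, -1, 0], [0, x + 5, 0], [0, -2, x + 5]].

Expanding det(xI - A) along the first row:
det(xI - A) = + (x + 5)·det([[x + 5, 0], [-2, x + 5]]) - (-1)·det([[0, 0], [0, x + 5]]) + (0)·det([[0, x + 5], [0, -2]]).

Evaluating gives χ_A(x) = x^3 + 15x^2 + 75x + 125 = (x + 5)^3.

χ_A(x) = (x + 5)^3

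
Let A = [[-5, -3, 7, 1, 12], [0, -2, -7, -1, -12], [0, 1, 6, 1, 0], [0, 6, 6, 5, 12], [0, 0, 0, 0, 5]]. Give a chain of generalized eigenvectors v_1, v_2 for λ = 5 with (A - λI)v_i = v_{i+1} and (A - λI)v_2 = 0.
v_1 = [[0, 0, 0, 1, 0]]^T, v_2 = [[1, -1, 1, 0, 0]]^T

We seek v_1 ∈ ker((A - 5I)^2) \ ker(A - 5I), then set v_{i+1} = (A - 5I) v_i.

One such chain is v_1 = [[0, 0, 0, 1, 0]]^T, v_2 = [[1, -1, 1, 0, 0]]^T. Check: (A - 5I) v_2 = [[0, 0, 0, 0, 0]]^T = 0.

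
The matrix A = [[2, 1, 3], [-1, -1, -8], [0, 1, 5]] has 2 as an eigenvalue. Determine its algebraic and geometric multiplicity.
algebraic multiplicity 3, geometric multiplicity 1

The characteristic polynomial is (x - 2)^3, so the factor x - 2 appears with exponent 3: the algebraic multiplicity is 3.

rank(A - 2I) = 2, so the eigenspace has dimension 3 - 2 = 1: the geometric multiplicity is 1.

Since 1 < 3, A is not diagonalizable.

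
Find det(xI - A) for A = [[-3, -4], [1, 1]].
χ_A(x) = (x + 1)^2

xI - A = [[x + 3, 4], [-1, x - 1]].

Expanding det(xI - A) along the first row:
det(xI - A) = + (x + 3)·det([[x - 1]]) - (4)·det([[-1]]).

Evaluating gives χ_A(x) = x^2 + 2x + 1 = (x + 1)^2.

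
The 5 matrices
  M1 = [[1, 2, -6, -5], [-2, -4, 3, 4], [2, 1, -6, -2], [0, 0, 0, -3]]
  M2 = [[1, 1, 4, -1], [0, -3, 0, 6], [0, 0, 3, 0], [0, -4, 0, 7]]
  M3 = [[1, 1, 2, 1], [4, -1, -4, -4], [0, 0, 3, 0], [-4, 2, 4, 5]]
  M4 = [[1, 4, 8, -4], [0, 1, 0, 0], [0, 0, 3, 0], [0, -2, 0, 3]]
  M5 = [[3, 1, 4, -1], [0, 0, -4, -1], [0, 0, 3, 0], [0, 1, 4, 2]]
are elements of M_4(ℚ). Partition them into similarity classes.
3 classes: {M1}, {M2, M3, M5}, {M4}

Characteristic polynomials: χ_{M1} = (x + 3)^4, χ_{M2} = (x - 3)^2(x - 1)^2, χ_{M3} = (x - 3)^2(x - 1)^2, χ_{M4} = (x - 3)^2(x - 1)^2, χ_{M5} = (x - 3)^2(x - 1)^2.

{M1}: invariant factors (x + 3)^2, (x + 3)^2.

{M2, M3, M5}: invariant factors x - 3, (x - 3)(x - 1)^2.

{M4}: invariant factors (x - 3)(x - 1), (x - 3)(x - 1).

Matrices are similar if and only if their invariant-factor lists agree; the partition into similarity classes is {M1}, {M2, M3, M5}, {M4}.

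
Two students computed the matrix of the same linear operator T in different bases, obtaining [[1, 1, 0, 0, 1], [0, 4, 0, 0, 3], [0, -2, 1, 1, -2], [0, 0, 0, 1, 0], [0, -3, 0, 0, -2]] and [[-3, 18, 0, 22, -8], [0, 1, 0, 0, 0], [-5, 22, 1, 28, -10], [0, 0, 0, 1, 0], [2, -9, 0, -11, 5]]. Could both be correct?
Yes.

Two matrices over a field are similar if and only if they have the same invariant factors.

Both A and B have characteristic polynomial (x - 1)^5 and minimal polynomial (x - 1)^2. Computing further, both have invariant factors x - 1, (x - 1)^2, (x - 1)^2. Hence A and B are similar.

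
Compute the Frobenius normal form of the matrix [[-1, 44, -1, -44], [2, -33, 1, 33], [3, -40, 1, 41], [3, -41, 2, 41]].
The invariant factors of A (the non-unit diagonal entries of the Smith normal form of xI - A over ℚ[x]) are (x^2 - 4x - 6)^2, each dividing the next. The characteristic polynomial is their product, (x^2 - 4x - 6)^2.

The rational canonical form is the block-diagonal matrix of companion matrices C(f_i):
R = [[0, 0, 0, -36], [1, 0, 0, -48], [0, 1, 0, -4], [0, 0, 1, 8]].

Note the characteristic polynomial does not split into linear factors over ℚ, so A has no Jordan form over ℚ; the rational canonical form exists over any field.

R = [[0, 0, 0, -36], [1, 0, 0, -48], [0, 1, 0, -4], [0, 0, 1, 8]]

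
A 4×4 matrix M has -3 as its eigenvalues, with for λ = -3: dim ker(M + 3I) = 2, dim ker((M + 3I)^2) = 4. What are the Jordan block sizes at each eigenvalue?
λ = -3: successive nullity increments [2, 2] count blocks of size ≥ k; block sizes are [2, 2].

Jordan blocks: (-3, 2), (-3, 2)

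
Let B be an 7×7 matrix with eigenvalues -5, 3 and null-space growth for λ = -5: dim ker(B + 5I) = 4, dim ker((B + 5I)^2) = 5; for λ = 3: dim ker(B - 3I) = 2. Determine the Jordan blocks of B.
Jordan blocks: (-5, 2), (-5, 1), (-5, 1), (-5, 1), (3, 1), (3, 1)

λ = -5: successive nullity increments [4, 1] count blocks of size ≥ k; block sizes are [2, 1, 1, 1].
λ = 3: successive nullity increments [2] count blocks of size ≥ k; block sizes are [1, 1].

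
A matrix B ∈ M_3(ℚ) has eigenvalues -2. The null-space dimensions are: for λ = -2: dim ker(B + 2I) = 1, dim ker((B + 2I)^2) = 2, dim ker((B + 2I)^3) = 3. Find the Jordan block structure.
λ = -2: successive nullity increments [1, 1, 1] count blocks of size ≥ k; block sizes are [3].

Jordan blocks: (-2, 3)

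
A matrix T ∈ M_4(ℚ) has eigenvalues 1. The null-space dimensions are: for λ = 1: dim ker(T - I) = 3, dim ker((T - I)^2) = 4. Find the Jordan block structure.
λ = 1: successive nullity increments [3, 1] count blocks of size ≥ k; block sizes are [2, 1, 1].

Jordan blocks: (1, 2), (1, 1), (1, 1)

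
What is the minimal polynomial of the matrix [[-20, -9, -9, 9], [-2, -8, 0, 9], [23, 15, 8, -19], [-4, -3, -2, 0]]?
m_A(x) = (x + 5)^2

The characteristic polynomial factors as (x + 5)^4. The minimal polynomial is ∏(x - λ)^{k_λ} where k_λ is the size of the largest Jordan block at λ.

For λ = -5: rank(A + 5I) = 2, and the largest Jordan block has size 2 (the smallest k with rank((A + 5I)^k) = rank((A + 5I)^(k+1))).

So m_A(x) = (x + 5)^2.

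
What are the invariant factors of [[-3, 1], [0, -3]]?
(x + 3)^2

The Jordan structure of A has elementary divisors (x + 3)^2. Arranging the block sizes at each eigenvalue in decreasing order and taking row products gives the invariant factors.

Invariant factors (smallest first, each dividing the next): (x + 3)^2.

Check: the last factor (x + 3)^2 is the minimal polynomial, and the product (x + 3)^2 is the characteristic polynomial.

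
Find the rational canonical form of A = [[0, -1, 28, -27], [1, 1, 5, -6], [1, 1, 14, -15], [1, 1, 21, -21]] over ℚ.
R = [[0, 0, 0, -9], [1, 0, 0, -18], [0, 1, 0, -15], [0, 0, 1, -6]]

The invariant factors of A (the non-unit diagonal entries of the Smith normal form of xI - A over ℚ[x]) are (x^2 + 3x + 3)^2, each dividing the next. The characteristic polynomial is their product, (x^2 + 3x + 3)^2.

The rational canonical form is the block-diagonal matrix of companion matrices C(f_i):
R = [[0, 0, 0, -9], [1, 0, 0, -18], [0, 1, 0, -15], [0, 0, 1, -6]].

Note the characteristic polynomial does not split into linear factors over ℚ, so A has no Jordan form over ℚ; the rational canonical form exists over any field.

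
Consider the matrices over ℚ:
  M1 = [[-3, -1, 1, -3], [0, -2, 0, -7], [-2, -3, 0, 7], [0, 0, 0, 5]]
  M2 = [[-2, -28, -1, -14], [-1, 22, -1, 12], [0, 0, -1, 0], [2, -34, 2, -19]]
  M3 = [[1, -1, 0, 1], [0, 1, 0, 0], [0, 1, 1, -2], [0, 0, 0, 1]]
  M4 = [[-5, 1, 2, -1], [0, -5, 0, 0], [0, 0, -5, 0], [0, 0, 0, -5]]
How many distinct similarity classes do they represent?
Characteristic polynomials: χ_{M1} = (x - 5)(x + 1)(x + 2)^2, χ_{M2} = (x - 5)(x + 1)(x + 2)^2, χ_{M3} = (x - 1)^4, χ_{M4} = (x + 5)^4.

{M1, M2}: invariant factors (x - 5)(x + 1)(x + 2)^2.

{M3}: invariant factors (x - 1)^2, (x - 1)^2.

{M4}: invariant factors x + 5, x + 5, (x + 5)^2.

Matrices are similar if and only if their invariant-factor lists agree; the partition into similarity classes is {M1, M2}, {M3}, {M4}.

3 classes: {M1, M2}, {M3}, {M4}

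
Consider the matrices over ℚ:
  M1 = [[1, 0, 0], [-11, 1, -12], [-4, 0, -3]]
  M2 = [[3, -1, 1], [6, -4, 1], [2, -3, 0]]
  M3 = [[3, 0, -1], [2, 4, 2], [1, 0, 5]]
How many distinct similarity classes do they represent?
Characteristic polynomials: χ_{M1} = (x - 1)^2(x + 3), χ_{M2} = (x - 1)^2(x + 3), χ_{M3} = (x - 4)^3.

{M1, M2}: invariant factors (x - 1)^2(x + 3).

{M3}: invariant factors x - 4, (x - 4)^2.

Matrices are similar if and only if their invariant-factor lists agree; the partition into similarity classes is {M1, M2}, {M3}.

2 classes: {M1, M2}, {M3}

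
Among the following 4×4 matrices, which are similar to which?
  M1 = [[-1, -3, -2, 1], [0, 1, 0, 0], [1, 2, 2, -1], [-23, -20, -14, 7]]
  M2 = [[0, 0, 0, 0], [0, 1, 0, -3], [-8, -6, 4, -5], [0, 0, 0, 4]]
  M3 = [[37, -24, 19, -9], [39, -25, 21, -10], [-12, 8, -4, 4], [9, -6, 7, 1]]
1 class: {M1, M2, M3}

Characteristic polynomials: χ_{M1} = x(x - 4)^2(x - 1), χ_{M2} = x(x - 4)^2(x - 1), χ_{M3} = x(x - 4)^2(x - 1).

{M1, M2, M3}: invariant factors x(x - 4)^2(x - 1).

Matrices are similar if and only if their invariant-factor lists agree; the partition into similarity classes is {M1, M2, M3}.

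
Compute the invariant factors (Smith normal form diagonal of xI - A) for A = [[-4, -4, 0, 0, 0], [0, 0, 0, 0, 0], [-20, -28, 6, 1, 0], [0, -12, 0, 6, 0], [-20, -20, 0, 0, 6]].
The Jordan structure of A has elementary divisors (x + 4), x, (x - 6)^2, (x - 6). Arranging the block sizes at each eigenvalue in decreasing order and taking row products gives the invariant factors.

Invariant factors (smallest first, each dividing the next): x - 6, x(x - 6)^2(x + 4).

Check: the last factor x(x - 6)^2(x + 4) is the minimal polynomial, and the product x(x - 6)^3(x + 4) is the characteristic polynomial.

x - 6, x(x - 6)^2(x + 4)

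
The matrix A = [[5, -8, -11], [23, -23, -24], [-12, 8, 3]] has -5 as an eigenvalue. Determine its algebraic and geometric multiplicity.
algebraic multiplicity 3, geometric multiplicity 1

The characteristic polynomial is (x + 5)^3, so the factor x + 5 appears with exponent 3: the algebraic multiplicity is 3.

rank(A + 5I) = 2, so the eigenspace has dimension 3 - 2 = 1: the geometric multiplicity is 1.

Since 1 < 3, A is not diagonalizable.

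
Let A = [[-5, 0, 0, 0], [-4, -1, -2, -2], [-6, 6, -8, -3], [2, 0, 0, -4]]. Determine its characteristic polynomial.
xI - A = [[x + 5, 0, 0, 0], [4, x + 1, 2, 2], [6, -6, x + 8, 3], [-2, 0, 0, x + 4]].

Expanding det(xI - A) along the first row:
det(xI - A) = + (x + 5)·det([[x + 1, 2, 2], [-6, x + 8, 3], [0, 0, x + 4]]) - (0)·det([[4, 2, 2], [6, x + 8, 3], [-2, 0, x + 4]]) + (0)·det([[4, x + 1, 2], [6, -6, 3], [-2, 0, x + 4]]) - (0)·det([[4, x + 1, 2], [6, -6, x + 8], [-2, 0, 0]]).

Evaluating gives χ_A(x) = x^4 + 18x^3 + 121x^2 + 360x + 400 = (x + 4)^2(x + 5)^2.

χ_A(x) = (x + 4)^2(x + 5)^2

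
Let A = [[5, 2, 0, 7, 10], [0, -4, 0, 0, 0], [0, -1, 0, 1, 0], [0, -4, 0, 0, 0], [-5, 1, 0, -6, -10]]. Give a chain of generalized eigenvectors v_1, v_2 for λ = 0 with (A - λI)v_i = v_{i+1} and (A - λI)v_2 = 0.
v_1 = [[-1, 0, 0, 1, 0]]^T, v_2 = [[2, 0, 1, 0, -1]]^T

We seek v_1 ∈ ker(A^2) \ ker(A), then set v_{i+1} = A v_i.

One such chain is v_1 = [[-1, 0, 0, 1, 0]]^T, v_2 = [[2, 0, 1, 0, -1]]^T. Check: A v_2 = [[0, 0, 0, 0, 0]]^T = 0.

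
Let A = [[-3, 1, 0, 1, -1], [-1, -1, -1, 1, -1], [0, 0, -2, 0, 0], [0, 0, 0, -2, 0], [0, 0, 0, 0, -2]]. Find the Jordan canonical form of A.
The characteristic polynomial is det(xI - A) = (x + 2)^5, so the eigenvalues are -2 (algebraic multiplicity 5).

For λ = -2: rank(A + 2I) = 2, rank((A + 2I)^2) = 1, rank((A + 2I)^3) = 0. The eigenspace has dimension 5 - 2 = 3, so there are 3 Jordan blocks; the rank sequence gives block sizes [3, 1, 1].

Assembling the blocks gives the Jordan form J above.

J = [[-2, 1, 0, 0, 0], [0, -2, 1, 0, 0], [0, 0, -2, 0, 0], [0, 0, 0, -2, 0], [0, 0, 0, 0, -2]]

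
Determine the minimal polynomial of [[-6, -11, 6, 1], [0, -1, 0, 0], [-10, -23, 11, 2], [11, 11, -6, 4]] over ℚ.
The characteristic polynomial factors as (x - 5)^2(x + 1)^2. The minimal polynomial is ∏(x - λ)^{k_λ} where k_λ is the size of the largest Jordan block at λ.

For λ = -1: rank(A + I) = 3, and the largest Jordan block has size 2 (the smallest k with rank((A + I)^k) = rank((A + I)^(k+1))).
For λ = 5: rank(A - 5I) = 3, and the largest Jordan block has size 2 (the smallest k with rank((A - 5I)^k) = rank((A - 5I)^(k+1))).

So m_A(x) = (x - 5)^2(x + 1)^2.

m_A(x) = (x - 5)^2(x + 1)^2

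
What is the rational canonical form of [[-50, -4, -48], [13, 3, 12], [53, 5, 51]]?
R = [[0, 0, -30], [1, 0, 11], [0, 1, 4]]

The invariant factors of A (the non-unit diagonal entries of the Smith normal form of xI - A over ℚ[x]) are (x - 5)(x - 2)(x + 3), each dividing the next. The characteristic polynomial is their product, (x - 5)(x - 2)(x + 3).

The rational canonical form is the block-diagonal matrix of companion matrices C(f_i):
R = [[0, 0, -30], [1, 0, 11], [0, 1, 4]].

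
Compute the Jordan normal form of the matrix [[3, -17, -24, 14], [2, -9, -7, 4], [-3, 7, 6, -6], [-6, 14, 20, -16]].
J = [[-4, 1, 0, 0], [0, -4, 1, 0], [0, 0, -4, 0], [0, 0, 0, -4]]

The characteristic polynomial is det(xI - A) = (x + 4)^4, so the eigenvalues are -4 (algebraic multiplicity 4).

For λ = -4: rank(A + 4I) = 2, rank((A + 4I)^2) = 1, rank((A + 4I)^3) = 0. The eigenspace has dimension 4 - 2 = 2, so there are 2 Jordan blocks; the rank sequence gives block sizes [3, 1].

Assembling the blocks gives the Jordan form J above.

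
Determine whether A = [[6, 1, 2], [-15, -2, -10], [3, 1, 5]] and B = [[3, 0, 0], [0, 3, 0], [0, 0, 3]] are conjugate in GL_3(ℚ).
No.

Both have characteristic polynomial (x - 3)^3, but the minimal polynomial of A is (x - 3)^2 while the minimal polynomial of B is x - 3. The minimal polynomial is a similarity invariant, so A and B are not similar.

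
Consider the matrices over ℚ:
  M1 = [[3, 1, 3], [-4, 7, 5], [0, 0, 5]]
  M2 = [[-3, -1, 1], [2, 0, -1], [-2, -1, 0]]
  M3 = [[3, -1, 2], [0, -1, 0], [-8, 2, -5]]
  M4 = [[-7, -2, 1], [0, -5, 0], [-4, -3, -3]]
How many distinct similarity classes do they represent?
3 classes: {M1}, {M2, M3}, {M4}

Characteristic polynomials: χ_{M1} = (x - 5)^3, χ_{M2} = (x + 1)^3, χ_{M3} = (x + 1)^3, χ_{M4} = (x + 5)^3.

{M1}: invariant factors (x - 5)^3.

{M2, M3}: invariant factors x + 1, (x + 1)^2.

{M4}: invariant factors (x + 5)^3.

Matrices are similar if and only if their invariant-factor lists agree; the partition into similarity classes is {M1}, {M2, M3}, {M4}.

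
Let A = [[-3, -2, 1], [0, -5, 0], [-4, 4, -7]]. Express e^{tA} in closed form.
A has Jordan form J = [[-5, 1, 0], [0, -5, 0], [0, 0, -5]] with A = PJP^{-1}, so e^{tA} = P e^{tJ} P^{-1}.

For a Jordan block J_k(λ), e^{tJ_k(λ)} = e^{λt} · (I + tN + t^2 N^2/2! + ... + t^{k-1} N^{k-1}/(k-1)!) where N is the nilpotent superdiagonal part.

Assembling the blocks and conjugating back gives the entries of e^{tA} as shown above.

e^{tA} = [[(2*t + 1)*e^{-5*t}, -2*t*e^{-5*t}, t*e^{-5*t}], [0, e^{-5*t}, 0], [-4*t*e^{-5*t}, 4*t*e^{-5*t}, (1 - 2*t)*e^{-5*t}]]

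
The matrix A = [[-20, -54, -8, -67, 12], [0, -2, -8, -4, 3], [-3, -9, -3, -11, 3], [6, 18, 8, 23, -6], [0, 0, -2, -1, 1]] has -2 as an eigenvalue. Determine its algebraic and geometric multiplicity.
algebraic multiplicity 2, geometric multiplicity 2

The characteristic polynomial is (x - 1)^3(x + 2)^2, so the factor x + 2 appears with exponent 2: the algebraic multiplicity is 2.

rank(A + 2I) = 3, so the eigenspace has dimension 5 - 3 = 2: the geometric multiplicity is 2.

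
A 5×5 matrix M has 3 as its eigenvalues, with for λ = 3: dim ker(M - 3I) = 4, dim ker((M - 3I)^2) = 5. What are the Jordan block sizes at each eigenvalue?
Jordan blocks: (3, 2), (3, 1), (3, 1), (3, 1)

λ = 3: successive nullity increments [4, 1] count blocks of size ≥ k; block sizes are [2, 1, 1, 1].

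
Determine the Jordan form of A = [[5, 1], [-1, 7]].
J = [[6, 1], [0, 6]]

The characteristic polynomial is det(xI - A) = (x - 6)^2, so the eigenvalues are 6 (algebraic multiplicity 2).

For λ = 6: rank(A - 6I) = 1, rank((A - 6I)^2) = 0. The eigenspace has dimension 2 - 1 = 1, so there is 1 Jordan block; the rank sequence gives block sizes [2].

Assembling the blocks gives the Jordan form J above.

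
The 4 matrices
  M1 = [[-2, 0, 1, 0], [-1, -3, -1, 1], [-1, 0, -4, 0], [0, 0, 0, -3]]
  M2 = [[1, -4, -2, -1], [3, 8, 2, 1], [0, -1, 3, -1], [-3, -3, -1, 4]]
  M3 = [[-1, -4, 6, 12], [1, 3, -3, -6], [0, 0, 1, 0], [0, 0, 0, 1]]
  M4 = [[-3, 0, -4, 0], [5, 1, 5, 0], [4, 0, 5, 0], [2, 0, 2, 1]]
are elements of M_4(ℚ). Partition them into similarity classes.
3 classes: {M1}, {M2}, {M3, M4}

Characteristic polynomials: χ_{M1} = (x + 3)^4, χ_{M2} = (x - 4)^4, χ_{M3} = (x - 1)^4, χ_{M4} = (x - 1)^4.

{M1}: invariant factors (x + 3)^2, (x + 3)^2.

{M2}: invariant factors x - 4, (x - 4)^3.

{M3, M4}: invariant factors x - 1, x - 1, (x - 1)^2.

Matrices are similar if and only if their invariant-factor lists agree; the partition into similarity classes is {M1}, {M2}, {M3, M4}.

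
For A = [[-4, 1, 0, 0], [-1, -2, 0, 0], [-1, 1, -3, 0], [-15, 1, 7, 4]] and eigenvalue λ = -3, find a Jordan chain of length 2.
We seek v_1 ∈ ker((A + 3I)^2) \ ker(A + 3I), then set v_{i+1} = (A + 3I) v_i.

One such chain is v_1 = [[0, 1, 0, 0]]^T, v_2 = [[1, 1, 1, 1]]^T. Check: (A + 3I) v_2 = [[0, 0, 0, 0]]^T = 0.

v_1 = [[0, 1, 0, 0]]^T, v_2 = [[1, 1, 1, 1]]^T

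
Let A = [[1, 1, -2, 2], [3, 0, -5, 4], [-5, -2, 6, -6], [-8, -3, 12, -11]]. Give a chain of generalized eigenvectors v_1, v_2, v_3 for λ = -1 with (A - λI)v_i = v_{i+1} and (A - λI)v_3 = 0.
v_1 = [[0, -2, 3, 4]]^T, v_2 = [[0, -1, 1, 2]]^T, v_3 = [[1, 2, -3, -5]]^T

We seek v_1 ∈ ker((A + I)^3) \ ker((A + I)^2), then set v_{i+1} = (A + I) v_i.

One such chain is v_1 = [[0, -2, 3, 4]]^T, v_2 = [[0, -1, 1, 2]]^T, v_3 = [[1, 2, -3, -5]]^T. Check: (A + I) v_3 = [[0, 0, 0, 0]]^T = 0.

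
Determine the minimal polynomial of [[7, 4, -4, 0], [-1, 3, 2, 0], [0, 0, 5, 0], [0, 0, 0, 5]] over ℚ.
m_A(x) = (x - 5)^2

The characteristic polynomial factors as (x - 5)^4. The minimal polynomial is ∏(x - λ)^{k_λ} where k_λ is the size of the largest Jordan block at λ.

For λ = 5: rank(A - 5I) = 1, and the largest Jordan block has size 2 (the smallest k with rank((A - 5I)^k) = rank((A - 5I)^(k+1))).

So m_A(x) = (x - 5)^2.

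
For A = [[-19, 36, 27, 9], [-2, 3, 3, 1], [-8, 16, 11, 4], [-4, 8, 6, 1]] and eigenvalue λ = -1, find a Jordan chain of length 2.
v_1 = [[8, 1, 3, 2]]^T, v_2 = [[-9, -1, -4, -2]]^T

We seek v_1 ∈ ker((A + I)^2) \ ker(A + I), then set v_{i+1} = (A + I) v_i.

One such chain is v_1 = [[8, 1, 3, 2]]^T, v_2 = [[-9, -1, -4, -2]]^T. Check: (A + I) v_2 = [[0, 0, 0, 0]]^T = 0.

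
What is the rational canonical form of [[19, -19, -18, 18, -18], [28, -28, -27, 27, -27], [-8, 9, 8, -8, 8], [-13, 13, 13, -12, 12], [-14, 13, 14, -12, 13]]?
The invariant factors of A (the non-unit diagonal entries of the Smith normal form of xI - A over ℚ[x]) are (x - 3)(x + 3)(x^3 - 3x + 1), each dividing the next. The characteristic polynomial is their product, (x - 3)(x + 3)(x^3 - 3x + 1).

The rational canonical form is the block-diagonal matrix of companion matrices C(f_i):
R = [[0, 0, 0, 0, 9], [1, 0, 0, 0, -27], [0, 1, 0, 0, -1], [0, 0, 1, 0, 12], [0, 0, 0, 1, 0]].

Note the characteristic polynomial does not split into linear factors over ℚ, so A has no Jordan form over ℚ; the rational canonical form exists over any field.

R = [[0, 0, 0, 0, 9], [1, 0, 0, 0, -27], [0, 1, 0, 0, -1], [0, 0, 1, 0, 12], [0, 0, 0, 1, 0]]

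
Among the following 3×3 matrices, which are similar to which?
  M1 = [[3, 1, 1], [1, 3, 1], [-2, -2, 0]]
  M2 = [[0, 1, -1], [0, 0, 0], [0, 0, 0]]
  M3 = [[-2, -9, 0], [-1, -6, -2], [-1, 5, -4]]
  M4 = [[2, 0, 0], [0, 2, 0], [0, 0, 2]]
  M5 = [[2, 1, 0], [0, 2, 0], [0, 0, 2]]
Characteristic polynomials: χ_{M1} = (x - 2)^3, χ_{M2} = x^3, χ_{M3} = (x + 2)(x + 5)^2, χ_{M4} = (x - 2)^3, χ_{M5} = (x - 2)^3.

{M1, M5}: invariant factors x - 2, (x - 2)^2.

{M2}: invariant factors x, x^2.

{M3}: invariant factors (x + 2)(x + 5)^2.

{M4}: invariant factors x - 2, x - 2, x - 2.

Matrices are similar if and only if their invariant-factor lists agree; the partition into similarity classes is {M1, M5}, {M2}, {M3}, {M4}.

4 classes: {M1, M5}, {M2}, {M3}, {M4}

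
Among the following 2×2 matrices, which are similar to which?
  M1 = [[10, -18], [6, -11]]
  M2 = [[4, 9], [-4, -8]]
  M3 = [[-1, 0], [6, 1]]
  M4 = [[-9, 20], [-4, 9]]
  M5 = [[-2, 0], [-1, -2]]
Characteristic polynomials: χ_{M1} = (x - 1)(x + 2), χ_{M2} = (x + 2)^2, χ_{M3} = (x - 1)(x + 1), χ_{M4} = (x - 1)(x + 1), χ_{M5} = (x + 2)^2.

{M1}: invariant factors (x - 1)(x + 2).

{M2, M5}: invariant factors (x + 2)^2.

{M3, M4}: invariant factors (x - 1)(x + 1).

Matrices are similar if and only if their invariant-factor lists agree; the partition into similarity classes is {M1}, {M2, M5}, {M3, M4}.

3 classes: {M1}, {M2, M5}, {M3, M4}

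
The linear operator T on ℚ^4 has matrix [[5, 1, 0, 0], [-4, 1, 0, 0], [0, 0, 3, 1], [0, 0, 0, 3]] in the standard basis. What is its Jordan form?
The characteristic polynomial is det(xI - A) = (x - 3)^4, so the eigenvalues are 3 (algebraic multiplicity 4).

For λ = 3: rank(A - 3I) = 2, rank((A - 3I)^2) = 0. The eigenspace has dimension 4 - 2 = 2, so there are 2 Jordan blocks; the rank sequence gives block sizes [2, 2].

Assembling the blocks gives the Jordan form J above.

J = [[3, 1, 0, 0], [0, 3, 0, 0], [0, 0, 3, 1], [0, 0, 0, 3]]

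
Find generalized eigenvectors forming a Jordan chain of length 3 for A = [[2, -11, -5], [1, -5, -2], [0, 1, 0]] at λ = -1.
We seek v_1 ∈ ker((A + I)^3) \ ker((A + I)^2), then set v_{i+1} = (A + I) v_i.

One such chain is v_1 = [[1, 0, 0]]^T, v_2 = [[3, 1, 0]]^T, v_3 = [[-2, -1, 1]]^T. Check: (A + I) v_3 = [[0, 0, 0]]^T = 0.

v_1 = [[1, 0, 0]]^T, v_2 = [[3, 1, 0]]^T, v_3 = [[-2, -1, 1]]^T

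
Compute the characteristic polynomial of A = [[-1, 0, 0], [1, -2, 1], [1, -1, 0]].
χ_A(x) = (x + 1)^3

xI - A = [[x + 1, 0, 0], [-1, x + 2, -1], [-1, 1, x]].

Expanding det(xI - A) along the first row:
det(xI - A) = + (x + 1)·det([[x + 2, -1], [1, x]]) - (0)·det([[-1, -1], [-1, x]]) + (0)·det([[-1, x + 2], [-1, 1]]).

Evaluating gives χ_A(x) = x^3 + 3x^2 + 3x + 1 = (x + 1)^3.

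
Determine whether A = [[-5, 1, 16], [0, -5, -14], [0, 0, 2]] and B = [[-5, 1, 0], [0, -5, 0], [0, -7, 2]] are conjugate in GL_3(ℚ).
Yes.

Two matrices over a field are similar if and only if they have the same invariant factors.

Both A and B have characteristic polynomial (x - 2)(x + 5)^2 and minimal polynomial (x - 2)(x + 5)^2. Computing further, both have invariant factors (x - 2)(x + 5)^2. Hence A and B are similar.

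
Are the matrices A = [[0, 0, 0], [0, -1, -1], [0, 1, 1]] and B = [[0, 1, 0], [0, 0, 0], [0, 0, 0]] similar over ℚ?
Two matrices over a field are similar if and only if they have the same invariant factors.

Both A and B have characteristic polynomial x^3 and minimal polynomial x^2. Computing further, both have invariant factors x, x^2. Hence A and B are similar.

Yes.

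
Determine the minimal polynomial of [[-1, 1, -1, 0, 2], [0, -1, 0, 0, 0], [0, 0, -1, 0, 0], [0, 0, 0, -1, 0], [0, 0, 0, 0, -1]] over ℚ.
The characteristic polynomial factors as (x + 1)^5. The minimal polynomial is ∏(x - λ)^{k_λ} where k_λ is the size of the largest Jordan block at λ.

For λ = -1: rank(A + I) = 1, and the largest Jordan block has size 2 (the smallest k with rank((A + I)^k) = rank((A + I)^(k+1))).

So m_A(x) = (x + 1)^2.

m_A(x) = (x + 1)^2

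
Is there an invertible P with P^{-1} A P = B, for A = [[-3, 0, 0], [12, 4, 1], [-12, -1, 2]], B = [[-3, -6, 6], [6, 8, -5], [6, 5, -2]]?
Yes.

Two matrices over a field are similar if and only if they have the same invariant factors.

Both A and B have characteristic polynomial (x - 3)^2(x + 3) and minimal polynomial (x - 3)^2(x + 3). Computing further, both have invariant factors (x - 3)^2(x + 3). Hence A and B are similar.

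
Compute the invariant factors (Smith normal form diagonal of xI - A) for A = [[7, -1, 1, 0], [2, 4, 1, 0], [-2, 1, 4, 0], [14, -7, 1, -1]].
The Jordan structure of A has elementary divisors (x + 1), (x - 5)^2, (x - 5). Arranging the block sizes at each eigenvalue in decreasing order and taking row products gives the invariant factors.

Invariant factors (smallest first, each dividing the next): x - 5, (x - 5)^2(x + 1).

Check: the last factor (x - 5)^2(x + 1) is the minimal polynomial, and the product (x - 5)^3(x + 1) is the characteristic polynomial.

x - 5, (x - 5)^2(x + 1)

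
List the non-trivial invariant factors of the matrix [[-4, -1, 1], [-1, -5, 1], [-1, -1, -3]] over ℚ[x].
(x + 4)^3

The Jordan structure of A has elementary divisors (x + 4)^3. Arranging the block sizes at each eigenvalue in decreasing order and taking row products gives the invariant factors.

Invariant factors (smallest first, each dividing the next): (x + 4)^3.

Check: the last factor (x + 4)^3 is the minimal polynomial, and the product (x + 4)^3 is the characteristic polynomial.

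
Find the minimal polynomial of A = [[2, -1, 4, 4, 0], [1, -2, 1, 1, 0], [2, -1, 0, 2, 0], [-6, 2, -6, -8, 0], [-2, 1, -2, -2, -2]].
The characteristic polynomial factors as (x + 2)^5. The minimal polynomial is ∏(x - λ)^{k_λ} where k_λ is the size of the largest Jordan block at λ.

For λ = -2: rank(A + 2I) = 2, and the largest Jordan block has size 3 (the smallest k with rank((A + 2I)^k) = rank((A + 2I)^(k+1))).

So m_A(x) = (x + 2)^3.

m_A(x) = (x + 2)^3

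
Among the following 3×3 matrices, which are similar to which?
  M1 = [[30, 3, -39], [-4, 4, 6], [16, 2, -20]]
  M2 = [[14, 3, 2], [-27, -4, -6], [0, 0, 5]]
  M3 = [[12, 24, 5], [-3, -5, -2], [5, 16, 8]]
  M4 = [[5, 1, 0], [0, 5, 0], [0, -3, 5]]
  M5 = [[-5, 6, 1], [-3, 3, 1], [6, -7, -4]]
Characteristic polynomials: χ_{M1} = (x - 6)(x - 4)^2, χ_{M2} = (x - 5)^3, χ_{M3} = (x - 5)^3, χ_{M4} = (x - 5)^3, χ_{M5} = (x + 2)^3.

{M1}: invariant factors (x - 6)(x - 4)^2.

{M2, M4}: invariant factors x - 5, (x - 5)^2.

{M3}: invariant factors (x - 5)^3.

{M5}: invariant factors (x + 2)^3.

Matrices are similar if and only if their invariant-factor lists agree; the partition into similarity classes is {M1}, {M2, M4}, {M3}, {M5}.

4 classes: {M1}, {M2, M4}, {M3}, {M5}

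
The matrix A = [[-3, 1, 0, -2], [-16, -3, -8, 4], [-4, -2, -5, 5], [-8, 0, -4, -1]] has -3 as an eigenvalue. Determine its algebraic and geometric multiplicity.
algebraic multiplicity 4, geometric multiplicity 2

The characteristic polynomial is (x + 3)^4, so the factor x + 3 appears with exponent 4: the algebraic multiplicity is 4.

rank(A + 3I) = 2, so the eigenspace has dimension 4 - 2 = 2: the geometric multiplicity is 2.

Since 2 < 4, A is not diagonalizable.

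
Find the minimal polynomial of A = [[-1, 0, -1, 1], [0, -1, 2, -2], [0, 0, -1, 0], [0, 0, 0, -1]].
The characteristic polynomial factors as (x + 1)^4. The minimal polynomial is ∏(x - λ)^{k_λ} where k_λ is the size of the largest Jordan block at λ.

For λ = -1: rank(A + I) = 1, and the largest Jordan block has size 2 (the smallest k with rank((A + I)^k) = rank((A + I)^(k+1))).

So m_A(x) = (x + 1)^2.

m_A(x) = (x + 1)^2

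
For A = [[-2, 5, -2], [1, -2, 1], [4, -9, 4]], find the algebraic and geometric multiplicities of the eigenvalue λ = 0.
The characteristic polynomial is x^3, so the factor x appears with exponent 3: the algebraic multiplicity is 3.

rank(A) = 2, so the eigenspace has dimension 3 - 2 = 1: the geometric multiplicity is 1.

Since 1 < 3, A is not diagonalizable.

algebraic multiplicity 3, geometric multiplicity 1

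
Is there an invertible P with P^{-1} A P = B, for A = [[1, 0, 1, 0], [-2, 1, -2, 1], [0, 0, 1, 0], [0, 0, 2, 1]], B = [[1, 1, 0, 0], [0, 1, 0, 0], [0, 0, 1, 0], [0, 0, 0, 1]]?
No.

Both have characteristic polynomial (x - 1)^4 and minimal polynomial (x - 1)^2. But rank(A - I) = 2 for A while rank(B - I) = 1 for B, so the number of Jordan blocks at λ = 1 differs. A and B are not similar.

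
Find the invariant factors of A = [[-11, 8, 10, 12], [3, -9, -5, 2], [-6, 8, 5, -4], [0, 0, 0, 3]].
x + 5, (x - 3)(x + 5)^2

The Jordan structure of A has elementary divisors (x + 5)^2, (x + 5), (x - 3). Arranging the block sizes at each eigenvalue in decreasing order and taking row products gives the invariant factors.

Invariant factors (smallest first, each dividing the next): x + 5, (x - 3)(x + 5)^2.

Check: the last factor (x - 3)(x + 5)^2 is the minimal polynomial, and the product (x - 3)(x + 5)^3 is the characteristic polynomial.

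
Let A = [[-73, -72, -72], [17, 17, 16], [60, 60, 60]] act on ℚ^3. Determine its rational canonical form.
The invariant factors of A (the non-unit diagonal entries of the Smith normal form of xI - A over ℚ[x]) are (x - 5)(x - 3)(x + 4), each dividing the next. The characteristic polynomial is their product, (x - 5)(x - 3)(x + 4).

The rational canonical form is the block-diagonal matrix of companion matrices C(f_i):
R = [[0, 0, -60], [1, 0, 17], [0, 1, 4]].

R = [[0, 0, -60], [1, 0, 17], [0, 1, 4]]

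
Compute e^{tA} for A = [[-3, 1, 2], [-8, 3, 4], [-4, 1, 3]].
e^{tA} = [[(1 - 4*t)*e^{t}, t*e^{t}, 2*t*e^{t}], [-8*t*e^{t}, (2*t + 1)*e^{t}, 4*t*e^{t}], [-4*t*e^{t}, t*e^{t}, (2*t + 1)*e^{t}]]

A has Jordan form J = [[1, 1, 0], [0, 1, 0], [0, 0, 1]] with A = PJP^{-1}, so e^{tA} = P e^{tJ} P^{-1}.

For a Jordan block J_k(λ), e^{tJ_k(λ)} = e^{λt} · (I + tN + t^2 N^2/2! + ... + t^{k-1} N^{k-1}/(k-1)!) where N is the nilpotent superdiagonal part.

Assembling the blocks and conjugating back gives the entries of e^{tA} as shown above.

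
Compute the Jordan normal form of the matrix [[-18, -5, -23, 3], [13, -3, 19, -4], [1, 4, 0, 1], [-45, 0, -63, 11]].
The characteristic polynomial is det(xI - A) = (x + 1)^2(x + 4)^2, so the eigenvalues are -4 (algebraic multiplicity 2), -1 (algebraic multiplicity 2).

For λ = -4: rank(A + 4I) = 3, rank((A + 4I)^2) = 2. The eigenspace has dimension 4 - 3 = 1, so there is 1 Jordan block; the rank sequence gives block sizes [2].

For λ = -1: rank(A + I) = 3, rank((A + I)^2) = 2. The eigenspace has dimension 4 - 3 = 1, so there is 1 Jordan block; the rank sequence gives block sizes [2].

Assembling the blocks gives the Jordan form J above.

J = [[-4, 1, 0, 0], [0, -4, 0, 0], [0, 0, -1, 1], [0, 0, 0, -1]]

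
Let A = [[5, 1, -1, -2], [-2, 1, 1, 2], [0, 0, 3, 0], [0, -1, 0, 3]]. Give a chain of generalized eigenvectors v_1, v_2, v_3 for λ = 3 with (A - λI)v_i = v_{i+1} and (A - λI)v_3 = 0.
v_1 = [[0, 0, 1, 0]]^T, v_2 = [[-1, 1, 0, 0]]^T, v_3 = [[-1, 0, 0, -1]]^T

We seek v_1 ∈ ker((A - 3I)^3) \ ker((A - 3I)^2), then set v_{i+1} = (A - 3I) v_i.

One such chain is v_1 = [[0, 0, 1, 0]]^T, v_2 = [[-1, 1, 0, 0]]^T, v_3 = [[-1, 0, 0, -1]]^T. Check: (A - 3I) v_3 = [[0, 0, 0, 0]]^T = 0.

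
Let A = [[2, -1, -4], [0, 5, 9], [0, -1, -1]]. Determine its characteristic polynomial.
χ_A(x) = (x - 2)^3

xI - A = [[x - 2, 1, 4], [0, x - 5, -9], [0, 1, x + 1]].

Expanding det(xI - A) along the first row:
det(xI - A) = + (x - 2)·det([[x - 5, -9], [1, x + 1]]) - (1)·det([[0, -9], [0, x + 1]]) + (4)·det([[0, x - 5], [0, 1]]).

Evaluating gives χ_A(x) = x^3 - 6x^2 + 12x - 8 = (x - 2)^3.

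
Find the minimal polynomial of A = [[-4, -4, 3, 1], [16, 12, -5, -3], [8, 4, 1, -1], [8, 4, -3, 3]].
m_A(x) = x(x - 4)^2

The characteristic polynomial factors as x(x - 4)^3. The minimal polynomial is ∏(x - λ)^{k_λ} where k_λ is the size of the largest Jordan block at λ.

For λ = 0: rank(A) = 3, and the largest Jordan block has size 1 (the smallest k with rank(A^k) = rank(A^(k+1))).
For λ = 4: rank(A - 4I) = 2, and the largest Jordan block has size 2 (the smallest k with rank((A - 4I)^k) = rank((A - 4I)^(k+1))).

So m_A(x) = x(x - 4)^2.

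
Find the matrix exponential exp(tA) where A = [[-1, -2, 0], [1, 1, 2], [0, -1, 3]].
e^{tA} = [[(t^2 - 2*t + 1)*e^{t}, 2*t*(t - 1)*e^{t}, -2*t^2*e^{t}], [t*(1 - t)*e^{t}, (1 - 2*t^2)*e^{t}, 2*t*(t + 1)*e^{t}], [-t^2*e^{t}/2, t*(-t - 1)*e^{t}, (t^2 + 2*t + 1)*e^{t}]]

A has Jordan form J = [[1, 1, 0], [0, 1, 1], [0, 0, 1]] with A = PJP^{-1}, so e^{tA} = P e^{tJ} P^{-1}.

For a Jordan block J_k(λ), e^{tJ_k(λ)} = e^{λt} · (I + tN + t^2 N^2/2! + ... + t^{k-1} N^{k-1}/(k-1)!) where N is the nilpotent superdiagonal part.

Assembling the blocks and conjugating back gives the entries of e^{tA} as shown above.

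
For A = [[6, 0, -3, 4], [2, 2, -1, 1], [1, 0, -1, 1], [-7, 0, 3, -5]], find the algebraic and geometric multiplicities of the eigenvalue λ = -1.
The characteristic polynomial is (x - 2)^2(x + 1)^2, so the factor x + 1 appears with exponent 2: the algebraic multiplicity is 2.

rank(A + I) = 3, so the eigenspace has dimension 4 - 3 = 1: the geometric multiplicity is 1.

Since 1 < 2, A is not diagonalizable.

algebraic multiplicity 2, geometric multiplicity 1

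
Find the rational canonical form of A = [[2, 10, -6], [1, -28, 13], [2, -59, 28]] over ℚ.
R = [[0, 0, -36], [1, 0, 15], [0, 1, 2]]

The invariant factors of A (the non-unit diagonal entries of the Smith normal form of xI - A over ℚ[x]) are (x - 3)^2(x + 4), each dividing the next. The characteristic polynomial is their product, (x - 3)^2(x + 4).

The rational canonical form is the block-diagonal matrix of companion matrices C(f_i):
R = [[0, 0, -36], [1, 0, 15], [0, 1, 2]].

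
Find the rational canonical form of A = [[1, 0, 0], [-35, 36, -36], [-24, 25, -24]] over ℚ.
R = [[0, 0, 36], [1, 0, -48], [0, 1, 13]]

The invariant factors of A (the non-unit diagonal entries of the Smith normal form of xI - A over ℚ[x]) are (x - 6)^2(x - 1), each dividing the next. The characteristic polynomial is their product, (x - 6)^2(x - 1).

The rational canonical form is the block-diagonal matrix of companion matrices C(f_i):
R = [[0, 0, 36], [1, 0, -48], [0, 1, 13]].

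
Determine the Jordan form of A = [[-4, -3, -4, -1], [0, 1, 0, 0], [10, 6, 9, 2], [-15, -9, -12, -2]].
J = [[1, 1, 0, 0], [0, 1, 0, 0], [0, 0, 1, 0], [0, 0, 0, 1]]

The characteristic polynomial is det(xI - A) = (x - 1)^4, so the eigenvalues are 1 (algebraic multiplicity 4).

For λ = 1: rank(A - I) = 1, rank((A - I)^2) = 0. The eigenspace has dimension 4 - 1 = 3, so there are 3 Jordan blocks; the rank sequence gives block sizes [2, 1, 1].

Assembling the blocks gives the Jordan form J above.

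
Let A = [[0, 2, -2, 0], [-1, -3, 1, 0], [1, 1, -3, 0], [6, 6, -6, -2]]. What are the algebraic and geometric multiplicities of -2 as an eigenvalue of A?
algebraic multiplicity 4, geometric multiplicity 3

The characteristic polynomial is (x + 2)^4, so the factor x + 2 appears with exponent 4: the algebraic multiplicity is 4.

rank(A + 2I) = 1, so the eigenspace has dimension 4 - 1 = 3: the geometric multiplicity is 3.

Since 3 < 4, A is not diagonalizable.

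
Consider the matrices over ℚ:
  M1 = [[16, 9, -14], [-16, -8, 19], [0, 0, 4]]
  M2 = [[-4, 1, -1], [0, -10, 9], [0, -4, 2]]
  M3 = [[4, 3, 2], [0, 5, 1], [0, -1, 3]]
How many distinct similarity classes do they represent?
Characteristic polynomials: χ_{M1} = (x - 4)^3, χ_{M2} = (x + 4)^3, χ_{M3} = (x - 4)^3.

{M1, M3}: invariant factors (x - 4)^3.

{M2}: invariant factors (x + 4)^3.

Matrices are similar if and only if their invariant-factor lists agree; the partition into similarity classes is {M1, M3}, {M2}.

2 classes: {M1, M3}, {M2}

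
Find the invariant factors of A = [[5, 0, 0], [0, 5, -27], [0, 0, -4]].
x - 5, (x - 5)(x + 4)

The Jordan structure of A has elementary divisors (x + 4), (x - 5), (x - 5). Arranging the block sizes at each eigenvalue in decreasing order and taking row products gives the invariant factors.

Invariant factors (smallest first, each dividing the next): x - 5, (x - 5)(x + 4).

Check: the last factor (x - 5)(x + 4) is the minimal polynomial, and the product (x - 5)^2(x + 4) is the characteristic polynomial.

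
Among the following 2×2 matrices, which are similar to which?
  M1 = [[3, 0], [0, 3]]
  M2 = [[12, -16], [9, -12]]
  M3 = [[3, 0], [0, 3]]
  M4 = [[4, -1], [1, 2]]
3 classes: {M1, M3}, {M2}, {M4}

Characteristic polynomials: χ_{M1} = (x - 3)^2, χ_{M2} = x^2, χ_{M3} = (x - 3)^2, χ_{M4} = (x - 3)^2.

{M1, M3}: invariant factors x - 3, x - 3.

{M2}: invariant factors x^2.

{M4}: invariant factors (x - 3)^2.

Matrices are similar if and only if their invariant-factor lists agree; the partition into similarity classes is {M1, M3}, {M2}, {M4}.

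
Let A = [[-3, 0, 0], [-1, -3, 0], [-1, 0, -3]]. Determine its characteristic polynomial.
χ_A(x) = (x + 3)^3

xI - A = [[x + 3, 0, 0], [1, x + 3, 0], [1, 0, x + 3]].

Expanding det(xI - A) along the first row:
det(xI - A) = + (x + 3)·det([[x + 3, 0], [0, x + 3]]) - (0)·det([[1, 0], [1, x + 3]]) + (0)·det([[1, x + 3], [1, 0]]).

Evaluating gives χ_A(x) = x^3 + 9x^2 + 27x + 27 = (x + 3)^3.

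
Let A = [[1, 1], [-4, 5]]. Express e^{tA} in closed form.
A has Jordan form J = [[3, 1], [0, 3]] with A = PJP^{-1}, so e^{tA} = P e^{tJ} P^{-1}.

For a Jordan block J_k(λ), e^{tJ_k(λ)} = e^{λt} · (I + tN + t^2 N^2/2! + ... + t^{k-1} N^{k-1}/(k-1)!) where N is the nilpotent superdiagonal part.

Assembling the blocks and conjugating back gives the entries of e^{tA} as shown above.

e^{tA} = [[(1 - 2*t)*e^{3*t}, t*e^{3*t}], [-4*t*e^{3*t}, (2*t + 1)*e^{3*t}]]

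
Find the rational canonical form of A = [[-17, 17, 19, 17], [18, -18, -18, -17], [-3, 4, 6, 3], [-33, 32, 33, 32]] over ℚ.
The invariant factors of A (the non-unit diagonal entries of the Smith normal form of xI - A over ℚ[x]) are (x - 3)(x^3 - 3x + 5), each dividing the next. The characteristic polynomial is their product, (x - 3)(x^3 - 3x + 5).

The rational canonical form is the block-diagonal matrix of companion matrices C(f_i):
R = [[0, 0, 0, 15], [1, 0, 0, -14], [0, 1, 0, 3], [0, 0, 1, 3]].

Note the characteristic polynomial does not split into linear factors over ℚ, so A has no Jordan form over ℚ; the rational canonical form exists over any field.

R = [[0, 0, 0, 15], [1, 0, 0, -14], [0, 1, 0, 3], [0, 0, 1, 3]]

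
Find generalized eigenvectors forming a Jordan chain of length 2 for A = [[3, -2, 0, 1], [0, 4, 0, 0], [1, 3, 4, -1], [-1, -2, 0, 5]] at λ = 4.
We seek v_1 ∈ ker((A - 4I)^2) \ ker(A - 4I), then set v_{i+1} = (A - 4I) v_i.

One such chain is v_1 = [[0, 1, -2, 2]]^T, v_2 = [[0, 0, 1, 0]]^T. Check: (A - 4I) v_2 = [[0, 0, 0, 0]]^T = 0.

v_1 = [[0, 1, -2, 2]]^T, v_2 = [[0, 0, 1, 0]]^T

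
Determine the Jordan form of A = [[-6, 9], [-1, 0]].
J = [[-3, 1], [0, -3]]

The characteristic polynomial is det(xI - A) = (x + 3)^2, so the eigenvalues are -3 (algebraic multiplicity 2).

For λ = -3: rank(A + 3I) = 1, rank((A + 3I)^2) = 0. The eigenspace has dimension 2 - 1 = 1, so there is 1 Jordan block; the rank sequence gives block sizes [2].

Assembling the blocks gives the Jordan form J above.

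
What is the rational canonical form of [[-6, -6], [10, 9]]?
R = [[0, -6], [1, 3]]

The invariant factors of A (the non-unit diagonal entries of the Smith normal form of xI - A over ℚ[x]) are x^2 - 3x + 6, each dividing the next. The characteristic polynomial is their product, x^2 - 3x + 6.

The rational canonical form is the block-diagonal matrix of companion matrices C(f_i):
R = [[0, -6], [1, 3]].

Note the characteristic polynomial does not split into linear factors over ℚ, so A has no Jordan form over ℚ; the rational canonical form exists over any field.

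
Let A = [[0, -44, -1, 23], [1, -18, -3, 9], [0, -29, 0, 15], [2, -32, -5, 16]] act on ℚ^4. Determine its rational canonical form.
The invariant factors of A (the non-unit diagonal entries of the Smith normal form of xI - A over ℚ[x]) are (x - 3)(x + 1)(x^2 + 4x - 3), each dividing the next. The characteristic polynomial is their product, (x - 3)(x + 1)(x^2 + 4x - 3).

The rational canonical form is the block-diagonal matrix of companion matrices C(f_i):
R = [[0, 0, 0, -9], [1, 0, 0, 6], [0, 1, 0, 14], [0, 0, 1, -2]].

Note the characteristic polynomial does not split into linear factors over ℚ, so A has no Jordan form over ℚ; the rational canonical form exists over any field.

R = [[0, 0, 0, -9], [1, 0, 0, 6], [0, 1, 0, 14], [0, 0, 1, -2]]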